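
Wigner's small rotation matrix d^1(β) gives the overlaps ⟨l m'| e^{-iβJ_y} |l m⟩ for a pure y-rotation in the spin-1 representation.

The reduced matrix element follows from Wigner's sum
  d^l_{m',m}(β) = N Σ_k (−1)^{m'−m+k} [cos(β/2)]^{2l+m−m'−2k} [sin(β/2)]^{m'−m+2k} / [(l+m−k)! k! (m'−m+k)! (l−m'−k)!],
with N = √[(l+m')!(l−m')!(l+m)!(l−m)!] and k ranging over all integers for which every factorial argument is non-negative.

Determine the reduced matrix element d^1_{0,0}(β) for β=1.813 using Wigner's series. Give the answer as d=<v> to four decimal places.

d=-0.2398

d^1_{0,0}(β=1.813) via Wigner's sum:
c=cos(1.813/2)=0.616505, s=sin(1.813/2)=0.787351; N=√[1·1·1·1]=1.000000
k∈{0,1} keeps every argument non-negative
  k=0: (−1)^0·1.0000/(1)·0.6165^2·0.7874^0 = +0.380079
  k=1: (−1)^1·1.0000/(1)·0.6165^0·0.7874^2 = -0.619921
d^1_{0,0}(1.813) = +0.380079 -0.619921 = -0.239843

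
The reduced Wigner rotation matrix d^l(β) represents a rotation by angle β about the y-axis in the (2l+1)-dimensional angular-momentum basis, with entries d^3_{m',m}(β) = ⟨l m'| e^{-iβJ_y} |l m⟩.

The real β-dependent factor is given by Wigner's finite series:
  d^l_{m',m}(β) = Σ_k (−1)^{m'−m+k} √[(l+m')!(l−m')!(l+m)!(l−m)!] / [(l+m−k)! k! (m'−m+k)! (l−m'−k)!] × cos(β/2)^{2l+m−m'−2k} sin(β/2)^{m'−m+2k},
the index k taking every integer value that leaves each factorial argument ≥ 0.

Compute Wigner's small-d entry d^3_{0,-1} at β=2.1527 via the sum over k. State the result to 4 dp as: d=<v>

d^3_{0,-1}(β=2.1527) via Wigner's sum:
Half-angle: c=0.474544, s=0.880232. N=√(6·6·2·24)=41.569219
The bounds max(0,m−m')=0 and min(l+m,l−m')=2 give 3 terms
  k=0: (−1)^1·41.5692/(12)·0.4745^5·0.8802^1 = -0.073379
  k=1: (−1)^2·41.5692/(4)·0.4745^3·0.8802^3 = +0.757414
  k=2: (−1)^3·41.5692/(12)·0.4745^1·0.8802^5 = -0.868665
d^3_{0,-1}(2.1527) = -0.073379 +0.757414 -0.868665 = -0.184630

d=-0.1846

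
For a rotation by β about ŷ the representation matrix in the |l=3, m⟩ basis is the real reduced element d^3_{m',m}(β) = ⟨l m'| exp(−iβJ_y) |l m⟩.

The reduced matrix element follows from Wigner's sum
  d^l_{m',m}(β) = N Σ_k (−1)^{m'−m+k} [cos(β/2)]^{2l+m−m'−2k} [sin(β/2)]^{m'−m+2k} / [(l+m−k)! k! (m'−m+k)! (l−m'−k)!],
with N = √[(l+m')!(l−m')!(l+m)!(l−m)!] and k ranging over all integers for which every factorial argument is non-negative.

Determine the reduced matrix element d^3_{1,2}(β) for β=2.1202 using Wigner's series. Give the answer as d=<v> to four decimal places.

d=-0.4134

d^3_{1,2}(β=2.1202) via Wigner's sum:
With c≡cos(β/2)=0.488785 and s≡sin(β/2)=0.872404, N=[24·2·120·1]^{1/2}=75.894664
Admissible k: 1..2 (factorial args all ≥0)
  k=1: (−1)^0·75.8947/(24)·0.4888^5·0.8724^1 = +0.076967
  k=2: (−1)^1·75.8947/(12)·0.4888^3·0.8724^3 = -0.490384
d^3_{1,2}(2.1202) = +0.076967 -0.490384 = -0.413417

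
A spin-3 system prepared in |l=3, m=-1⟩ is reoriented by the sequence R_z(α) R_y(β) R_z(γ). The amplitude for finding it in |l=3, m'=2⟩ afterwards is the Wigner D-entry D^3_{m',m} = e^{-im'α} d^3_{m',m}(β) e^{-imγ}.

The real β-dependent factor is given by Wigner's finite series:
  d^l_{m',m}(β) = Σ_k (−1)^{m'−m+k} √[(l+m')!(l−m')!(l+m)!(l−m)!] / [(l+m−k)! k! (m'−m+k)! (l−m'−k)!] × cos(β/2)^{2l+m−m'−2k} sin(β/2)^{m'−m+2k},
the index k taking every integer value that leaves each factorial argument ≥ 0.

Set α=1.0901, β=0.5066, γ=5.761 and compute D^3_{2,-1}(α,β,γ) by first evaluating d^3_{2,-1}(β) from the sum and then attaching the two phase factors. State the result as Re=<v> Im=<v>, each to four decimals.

Re=0.0790 Im=0.0371

D^3_{2,-1}(1.0901,0.5066,5.761) = e^{-i·2·1.0901}·d^3_{2,-1}(0.5066)·e^{-i·-1·5.761}. Compute d first:
c=cos(0.5066/2)=0.968091, s=sin(0.5066/2)=0.250600; N=√[120·1·2·24]=75.894664
The bounds max(0,m−m')=0 and min(l+m,l−m')=1 give 2 terms
  k=0: (−1)^3·75.8947/(12)·0.9681^3·0.2506^3 = -0.090307
  k=1: (−1)^4·75.8947/(24)·0.9681^1·0.2506^5 = +0.003026
d^3_{2,-1}(0.5066) = -0.090307 +0.003026 = -0.087281
Attach z-rotation phases: D = e^{-i(2)(1.0901)}·(-0.087281)·e^{-i(-1)(5.761)} = +0.078997+0.037114i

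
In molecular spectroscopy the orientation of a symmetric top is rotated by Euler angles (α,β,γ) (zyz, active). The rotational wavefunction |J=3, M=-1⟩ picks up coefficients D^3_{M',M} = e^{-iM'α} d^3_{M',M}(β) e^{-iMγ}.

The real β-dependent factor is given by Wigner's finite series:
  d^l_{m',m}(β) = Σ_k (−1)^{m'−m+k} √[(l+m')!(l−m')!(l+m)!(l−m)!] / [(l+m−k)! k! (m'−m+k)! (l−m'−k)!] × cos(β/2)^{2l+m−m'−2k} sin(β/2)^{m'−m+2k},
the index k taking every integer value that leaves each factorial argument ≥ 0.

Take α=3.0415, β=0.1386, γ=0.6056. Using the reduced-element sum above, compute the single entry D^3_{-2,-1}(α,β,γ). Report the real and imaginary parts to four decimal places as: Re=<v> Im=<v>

Re=0.1969 Im=0.0845

First d^3_{-2,-1}(β=0.1386), then the phase factors e^{-i(-2)α} and e^{-i(-1)γ}:
With c≡cos(β/2)=0.997600 and s≡sin(β/2)=0.069245, N=[1·120·2·24]^{1/2}=75.894664
k∈{1,2} keeps every argument non-negative
  k=1: (−1)^0·75.8947/(24)·0.9976^5·0.0692^1 = +0.216355
  k=2: (−1)^1·75.8947/(12)·0.9976^3·0.0692^3 = -0.002085
d^3_{-2,-1}(0.1386) = +0.216355 -0.002085 = +0.214270
D = (+0.980030-0.198851i)·(+0.214270)·(+0.822161+0.569255i) = +0.196901+0.084508i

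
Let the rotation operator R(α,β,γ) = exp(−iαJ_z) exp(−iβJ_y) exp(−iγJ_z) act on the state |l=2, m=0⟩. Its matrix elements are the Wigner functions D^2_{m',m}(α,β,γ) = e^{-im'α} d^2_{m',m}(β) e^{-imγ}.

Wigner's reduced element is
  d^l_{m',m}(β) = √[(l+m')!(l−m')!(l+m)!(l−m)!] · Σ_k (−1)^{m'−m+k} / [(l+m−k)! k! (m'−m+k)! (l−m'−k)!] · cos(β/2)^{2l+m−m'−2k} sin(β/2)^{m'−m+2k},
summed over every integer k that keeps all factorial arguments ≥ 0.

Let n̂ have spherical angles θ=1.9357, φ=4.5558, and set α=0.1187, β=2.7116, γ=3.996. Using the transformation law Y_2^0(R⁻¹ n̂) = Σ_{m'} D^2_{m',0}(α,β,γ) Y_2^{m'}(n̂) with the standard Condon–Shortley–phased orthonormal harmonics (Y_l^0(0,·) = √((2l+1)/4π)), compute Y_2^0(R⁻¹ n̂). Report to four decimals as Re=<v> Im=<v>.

Need the full column D^2_{m',0} for m'=−2..2 at α=0.1187, β=2.7116, γ=3.996.
cos(β/2)=0.213344, sin(β/2)=0.976977
d^2_{-2,0}: single k=2 term ⇒ +0.106415;  D = +0.103431+0.025026i
d^2_{-1,0}: k∈[1..2] ⇒ +0.023238 -0.487314 = -0.464076;  D = -0.460811-0.054957i
d^2_{0,0}: k∈[0..2] ⇒ +0.002072 -0.173776 +0.911040 = +0.739336;  D = +0.739336+0.000000i
d^2_{1,0}: k∈[0..1] ⇒ -0.023238 +0.487314 = +0.464076;  D = +0.460811-0.054957i
d^2_{2,0}: single k=0 term ⇒ +0.106415;  D = +0.103431-0.025026i
Y_2^{m'}(θ=1.9357,φ=4.5558) and Σ D·Y over m':
  (+0.1034+0.0250i)·(-0.3207-0.1038i)  (-0.4608-0.0550i)·(+0.0402-0.2544i)  (+0.7393+0.0000i)·(-0.1949+0.0000i)  (+0.4608-0.0550i)·(-0.0402-0.2544i)  (+0.1034-0.0250i)·(-0.3207+0.1038i)
Y_2^0(R⁻¹ n̂) = -0.270211+0.000000i

Re=-0.2702 Im=0.0000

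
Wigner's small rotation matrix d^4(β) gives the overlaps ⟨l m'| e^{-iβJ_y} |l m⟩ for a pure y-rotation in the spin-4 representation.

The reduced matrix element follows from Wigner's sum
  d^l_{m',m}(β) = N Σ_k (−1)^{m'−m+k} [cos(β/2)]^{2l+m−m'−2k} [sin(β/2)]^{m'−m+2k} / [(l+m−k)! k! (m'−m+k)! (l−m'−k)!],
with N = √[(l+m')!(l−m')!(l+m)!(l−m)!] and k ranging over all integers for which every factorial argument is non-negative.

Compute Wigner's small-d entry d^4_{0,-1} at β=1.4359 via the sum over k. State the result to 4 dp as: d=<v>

d=0.2141

d^4_{0,-1}(β=1.4359) via Wigner's sum:
With c≡cos(β/2)=0.753156 and s≡sin(β/2)=0.657842, N=[24·24·6·120]^{1/2}=643.987578
The bounds max(0,m−m')=0 and min(l+m,l−m')=3 give 4 terms
  k=0: (−1)^1·643.9876/(144)·0.7532^7·0.6578^1 = -0.404418
  k=1: (−1)^2·643.9876/(24)·0.7532^5·0.6578^3 = +1.851210
  k=2: (−1)^3·643.9876/(24)·0.7532^3·0.6578^5 = -1.412307
  k=3: (−1)^4·643.9876/(144)·0.7532^1·0.6578^7 = +0.179577
d^4_{0,-1}(1.4359) = -0.404418 +1.851210 -1.412307 +0.179577 = +0.214061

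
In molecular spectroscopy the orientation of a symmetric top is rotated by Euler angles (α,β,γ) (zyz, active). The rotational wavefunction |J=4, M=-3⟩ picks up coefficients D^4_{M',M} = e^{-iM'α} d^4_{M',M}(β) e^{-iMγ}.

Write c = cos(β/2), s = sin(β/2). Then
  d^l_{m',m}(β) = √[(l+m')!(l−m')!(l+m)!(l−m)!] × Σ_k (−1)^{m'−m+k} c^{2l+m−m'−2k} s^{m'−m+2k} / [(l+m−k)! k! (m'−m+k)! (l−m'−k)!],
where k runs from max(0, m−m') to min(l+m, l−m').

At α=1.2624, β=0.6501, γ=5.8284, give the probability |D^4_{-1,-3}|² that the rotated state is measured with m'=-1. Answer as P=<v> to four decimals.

First d^4_{-1,-3}(β=0.6501), then the phase factors e^{-i(-1)α} and e^{-i(-3)γ}:
With c≡cos(β/2)=0.947635 and s≡sin(β/2)=0.319356, N=[6·120·1·5040]^{1/2}=1904.940944
k: max(0,(-3)−(-1))=0 … min(4+(-3),4−(-1))=1
  k=0: (−1)^2·1904.9409/(240)·0.9476^6·0.3194^2 = +0.586228
  k=1: (−1)^3·1904.9409/(144)·0.9476^4·0.3194^4 = -0.110965
d^4_{-1,-3}(0.6501) = +0.586228 -0.110965 = +0.475264
|D^4_{-1,-3}|² = |d^4_{-1,-3}(β)|² = (+0.475264)² = 0.225876 (the z-rotation phases have unit modulus)

P=0.2259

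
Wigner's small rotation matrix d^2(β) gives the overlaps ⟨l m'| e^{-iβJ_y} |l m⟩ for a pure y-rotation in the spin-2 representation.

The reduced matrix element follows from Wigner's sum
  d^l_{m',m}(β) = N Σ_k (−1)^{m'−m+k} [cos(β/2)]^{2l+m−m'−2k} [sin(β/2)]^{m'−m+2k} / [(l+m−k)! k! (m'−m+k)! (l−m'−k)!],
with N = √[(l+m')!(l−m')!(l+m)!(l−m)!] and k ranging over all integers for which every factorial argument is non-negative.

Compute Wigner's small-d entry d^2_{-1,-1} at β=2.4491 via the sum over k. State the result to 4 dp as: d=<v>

d=-0.2925

d^2_{-1,-1}(β=2.4491) via Wigner's sum:
c=cos(2.4491/2)=0.339369, s=sin(2.4491/2)=0.940653; N=√[1·6·1·6]=6.000000
k∈{0,1} keeps every argument non-negative
  k=0: (−1)^0·6.0000/(6)·0.3394^4·0.9407^0 = +0.013264
  k=1: (−1)^1·6.0000/(2)·0.3394^2·0.9407^2 = -0.305721
d^2_{-1,-1}(2.4491) = +0.013264 -0.305721 = -0.292457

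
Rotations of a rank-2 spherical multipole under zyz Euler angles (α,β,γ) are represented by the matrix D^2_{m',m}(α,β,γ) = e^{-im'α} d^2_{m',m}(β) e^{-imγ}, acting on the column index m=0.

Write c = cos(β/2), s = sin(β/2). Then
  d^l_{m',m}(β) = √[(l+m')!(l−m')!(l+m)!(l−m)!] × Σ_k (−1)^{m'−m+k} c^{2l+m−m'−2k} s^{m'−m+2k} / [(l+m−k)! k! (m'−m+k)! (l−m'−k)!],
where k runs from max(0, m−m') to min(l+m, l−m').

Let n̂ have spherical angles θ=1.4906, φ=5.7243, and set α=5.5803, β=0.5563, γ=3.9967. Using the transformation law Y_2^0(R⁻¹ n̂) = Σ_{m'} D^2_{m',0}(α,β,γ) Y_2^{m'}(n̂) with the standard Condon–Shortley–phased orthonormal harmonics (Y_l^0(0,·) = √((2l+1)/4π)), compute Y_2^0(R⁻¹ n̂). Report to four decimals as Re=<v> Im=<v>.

Need the full column D^2_{m',0} for m'=−2..2 at α=5.5803, β=0.5563, γ=3.9967.
cos(β/2)=0.961565, sin(β/2)=0.274577
d^2_{-2,0}: single k=2 term ⇒ +0.170751;  D = +0.028050-0.168431i
d^2_{-1,0}: k∈[1..2] ⇒ +0.597966 -0.048758 = +0.549207;  D = +0.419034-0.355020i
d^2_{0,0}: k∈[0..2] ⇒ +0.854899 -0.278834 +0.005684 = +0.581748;  D = +0.581748+0.000000i
d^2_{1,0}: k∈[0..1] ⇒ -0.597966 +0.048758 = -0.549207;  D = -0.419034-0.355020i
d^2_{2,0}: single k=0 term ⇒ +0.170751;  D = +0.028050+0.168431i
Y_2^{m'}(θ=1.4906,φ=5.7243) and Σ D·Y over m':
  (+0.0281-0.1684i)·(+0.1680+0.3451i)  (+0.4190-0.3550i)·(+0.0523+0.0327i)  (+0.5817+0.0000i)·(-0.3093+0.0000i)  (-0.4190-0.3550i)·(-0.0523+0.0327i)  (+0.0281+0.1684i)·(+0.1680-0.3451i)
Y_2^0(R⁻¹ n̂) = +0.012782+0.000000i

Re=0.0128 Im=0.0000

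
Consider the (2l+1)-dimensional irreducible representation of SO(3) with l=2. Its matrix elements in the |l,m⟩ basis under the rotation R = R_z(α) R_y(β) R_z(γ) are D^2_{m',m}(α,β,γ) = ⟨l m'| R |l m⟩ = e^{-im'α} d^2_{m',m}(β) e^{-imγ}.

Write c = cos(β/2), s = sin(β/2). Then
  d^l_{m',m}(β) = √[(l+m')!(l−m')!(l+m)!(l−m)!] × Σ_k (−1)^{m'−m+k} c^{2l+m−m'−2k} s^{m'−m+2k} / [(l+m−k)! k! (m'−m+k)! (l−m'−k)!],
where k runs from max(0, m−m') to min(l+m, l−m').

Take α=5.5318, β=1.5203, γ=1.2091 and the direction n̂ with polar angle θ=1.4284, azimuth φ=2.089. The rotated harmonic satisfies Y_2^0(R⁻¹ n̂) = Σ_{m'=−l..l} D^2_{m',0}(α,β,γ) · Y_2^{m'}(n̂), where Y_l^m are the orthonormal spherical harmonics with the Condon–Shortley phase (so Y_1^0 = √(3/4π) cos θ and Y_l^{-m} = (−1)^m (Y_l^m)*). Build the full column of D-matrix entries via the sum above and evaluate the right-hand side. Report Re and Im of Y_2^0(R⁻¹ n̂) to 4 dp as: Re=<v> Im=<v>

Need the full column D^2_{m',0} for m'=−2..2 at α=5.5318, β=1.5203, γ=1.2091.
cos(β/2)=0.724733, sin(β/2)=0.689030
d^2_{-2,0}: single k=2 term ⇒ +0.610812;  D = +0.041519-0.609400i
d^2_{-1,0}: k∈[1..2] ⇒ +0.642462 -0.580722 = +0.061740;  D = +0.045116-0.042147i
d^2_{0,0}: k∈[0..2] ⇒ +0.275874 -0.997452 +0.225399 = -0.496178;  D = -0.496178+0.000000i
d^2_{1,0}: k∈[0..1] ⇒ -0.642462 +0.580722 = -0.061740;  D = -0.045116-0.042147i
d^2_{2,0}: single k=0 term ⇒ +0.610812;  D = +0.041519+0.609400i
Y_2^{m'}(θ=1.4284,φ=2.089) and Σ D·Y over m':
  (+0.0415-0.6094i)·(-0.1928+0.3257i)  (+0.0451-0.0421i)·(-0.0538-0.0943i)  (-0.4962+0.0000i)·(-0.2963+0.0000i)  (-0.0451-0.0421i)·(+0.0538-0.0943i)  (+0.0415+0.6094i)·(-0.1928-0.3257i)
Y_2^0(R⁻¹ n̂) = +0.515223+0.000000i

Re=0.5152 Im=0.0000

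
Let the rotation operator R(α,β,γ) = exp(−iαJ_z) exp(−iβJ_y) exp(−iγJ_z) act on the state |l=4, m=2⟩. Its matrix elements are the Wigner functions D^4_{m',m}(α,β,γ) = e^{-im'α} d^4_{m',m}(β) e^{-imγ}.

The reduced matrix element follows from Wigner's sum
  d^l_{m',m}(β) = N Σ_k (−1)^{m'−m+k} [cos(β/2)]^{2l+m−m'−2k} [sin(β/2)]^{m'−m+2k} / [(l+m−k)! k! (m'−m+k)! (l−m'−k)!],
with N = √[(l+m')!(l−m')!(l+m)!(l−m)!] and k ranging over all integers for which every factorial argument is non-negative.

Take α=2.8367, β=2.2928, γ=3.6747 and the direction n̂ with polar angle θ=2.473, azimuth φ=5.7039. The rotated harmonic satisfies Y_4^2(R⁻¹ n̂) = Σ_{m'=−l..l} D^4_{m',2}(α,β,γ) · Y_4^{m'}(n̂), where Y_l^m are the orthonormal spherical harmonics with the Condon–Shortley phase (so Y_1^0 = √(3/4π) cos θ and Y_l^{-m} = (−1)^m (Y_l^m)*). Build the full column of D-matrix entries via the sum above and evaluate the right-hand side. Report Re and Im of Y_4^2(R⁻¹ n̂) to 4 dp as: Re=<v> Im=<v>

Re=-0.2398 Im=0.2137

Need the full column D^4_{m',2} for m'=−4..4 at α=2.8367, β=2.2928, γ=3.6747.
cos(β/2)=0.411771, sin(β/2)=0.911287
d^4_{-4,2}: single k=6 term ⇒ +0.513833;  D = -0.336874-0.387996i
d^4_{-3,2}: k∈[5..6] ⇒ +0.492525 -0.804095 = -0.311569;  D = -0.124222-0.285735i
d^4_{-2,2}: k∈[4..6] ⇒ +0.297396 -1.165265 +0.475601 = -0.392267;  D = +0.041192+0.390099i
d^4_{-1,2}: k∈[3..5] ⇒ +0.126695 -0.930786 +0.911758 = +0.107667;  D = -0.021357+0.105527i
d^4_{0,2}: k∈[2..4] ⇒ +0.038403 -0.501572 +0.921223 = +0.458053;  D = +0.221442-0.400969i
d^4_{1,2}: k∈[1..3] ⇒ +0.007760 -0.190042 +0.620524 = +0.438242;  D = -0.317254+0.302334i
d^4_{2,2}: k∈[0..2] ⇒ +0.000827 -0.048576 +0.297396 = +0.249646;  D = +0.224090-0.110030i
d^4_{3,2}: k∈[0..1] ⇒ -0.006844 +0.100561 = +0.093717;  D = -0.092643+0.014147i
d^4_{4,2}: single k=0 term ⇒ +0.021420;  D = +0.021169+0.003272i
Y_4^{m'}(θ=2.473,φ=5.7039) and Σ D·Y over m':
  (-0.3369-0.3880i)·(-0.0444+0.0480i)  (-0.1242-0.2857i)·(+0.0389-0.2307i)  (+0.0412+0.3901i)·(+0.1705+0.3899i)  (-0.0214+0.1055i)·(-0.2523-0.1651i)  (+0.2214-0.4010i)·(-0.2330+0.0000i)  (-0.3173+0.3023i)·(+0.2523-0.1651i)  (+0.2241-0.1100i)·(+0.1705-0.3899i)  (-0.0926+0.0141i)·(-0.0389-0.2307i)  (+0.0212+0.0033i)·(-0.0444-0.0480i)
Y_4^2(R⁻¹ n̂) = -0.239793+0.213659i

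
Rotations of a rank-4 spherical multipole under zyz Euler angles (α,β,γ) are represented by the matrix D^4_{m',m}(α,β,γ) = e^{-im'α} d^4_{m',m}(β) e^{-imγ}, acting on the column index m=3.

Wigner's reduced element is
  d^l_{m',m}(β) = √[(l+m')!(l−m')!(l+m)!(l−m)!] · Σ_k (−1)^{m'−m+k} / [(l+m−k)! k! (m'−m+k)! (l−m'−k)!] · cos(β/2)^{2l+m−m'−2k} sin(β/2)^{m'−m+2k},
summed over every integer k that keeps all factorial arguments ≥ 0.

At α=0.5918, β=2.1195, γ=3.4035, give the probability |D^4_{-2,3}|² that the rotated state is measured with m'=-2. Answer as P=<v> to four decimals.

First d^4_{-2,3}(β=2.1195), then the phase factors e^{-i(-2)α} and e^{-i(3)γ}:
With c≡cos(β/2)=0.489090 and s≡sin(β/2)=0.872233, N=[2·720·5040·1]^{1/2}=2693.993318
k: max(0,(3)−(-2))=5 … min(4+(3),4−(-2))=6
  k=5: (−1)^0·2693.9933/(240)·0.4891^3·0.8722^5 = +0.663003
  k=6: (−1)^1·2693.9933/(720)·0.4891^1·0.8722^7 = -0.702880
d^4_{-2,3}(2.1195) = +0.663003 -0.702880 = -0.039878
|D^4_{-2,3}|² = |d^4_{-2,3}(β)|² = (-0.039878)² = 0.001590 (the z-rotation phases have unit modulus)

P=0.0016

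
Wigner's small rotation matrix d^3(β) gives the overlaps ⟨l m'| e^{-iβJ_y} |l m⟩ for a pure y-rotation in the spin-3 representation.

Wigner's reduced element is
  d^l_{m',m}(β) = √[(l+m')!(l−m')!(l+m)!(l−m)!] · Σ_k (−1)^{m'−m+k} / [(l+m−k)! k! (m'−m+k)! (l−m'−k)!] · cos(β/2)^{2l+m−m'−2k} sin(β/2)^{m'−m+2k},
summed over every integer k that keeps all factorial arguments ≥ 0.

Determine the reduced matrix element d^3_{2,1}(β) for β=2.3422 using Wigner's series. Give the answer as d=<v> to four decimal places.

d=0.2653

d^3_{2,1}(β=2.3422) via Wigner's sum:
c=cos(2.3422/2)=0.389139, s=sin(2.3422/2)=0.921179; N=√[120·1·24·2]=75.894664
The bounds max(0,m−m')=0 and min(l+m,l−m')=1 give 2 terms
  k=0: (−1)^1·75.8947/(24)·0.3891^5·0.9212^1 = -0.025994
  k=1: (−1)^2·75.8947/(12)·0.3891^3·0.9212^3 = +0.291323
d^3_{2,1}(2.3422) = -0.025994 +0.291323 = +0.265330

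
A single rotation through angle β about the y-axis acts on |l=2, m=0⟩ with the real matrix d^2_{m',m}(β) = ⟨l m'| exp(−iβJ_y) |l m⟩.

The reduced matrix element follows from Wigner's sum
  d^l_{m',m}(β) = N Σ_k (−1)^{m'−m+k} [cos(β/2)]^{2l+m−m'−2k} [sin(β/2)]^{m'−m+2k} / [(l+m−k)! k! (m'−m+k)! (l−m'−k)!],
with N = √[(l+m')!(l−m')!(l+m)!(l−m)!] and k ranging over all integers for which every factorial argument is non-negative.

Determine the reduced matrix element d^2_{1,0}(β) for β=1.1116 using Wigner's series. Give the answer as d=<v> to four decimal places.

d=-0.4866

d^2_{1,0}(β=1.1116) via Wigner's sum:
With c≡cos(β/2)=0.849479 and s≡sin(β/2)=0.527623, N=[6·1·2·2]^{1/2}=4.898979
Admissible k: 0..1 (factorial args all ≥0)
  k=0: (−1)^1·4.8990/(2)·0.8495^3·0.5276^1 = -0.792240
  k=1: (−1)^2·4.8990/(2)·0.8495^1·0.5276^3 = +0.305632
d^2_{1,0}(1.1116) = -0.792240 +0.305632 = -0.486608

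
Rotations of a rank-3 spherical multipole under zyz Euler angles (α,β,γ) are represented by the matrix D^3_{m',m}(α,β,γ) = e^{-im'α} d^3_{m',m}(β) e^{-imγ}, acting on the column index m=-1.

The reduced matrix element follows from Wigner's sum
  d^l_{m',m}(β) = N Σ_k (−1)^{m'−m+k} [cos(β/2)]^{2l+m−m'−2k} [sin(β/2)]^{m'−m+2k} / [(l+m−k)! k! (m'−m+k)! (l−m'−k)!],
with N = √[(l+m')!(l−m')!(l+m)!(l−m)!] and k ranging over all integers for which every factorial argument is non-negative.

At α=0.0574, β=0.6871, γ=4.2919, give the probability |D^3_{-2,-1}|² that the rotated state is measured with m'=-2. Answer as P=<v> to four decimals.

Split into d^3_{-2,-1}(β=0.6871) × two z-phases.
With c≡cos(β/2)=0.941565 and s≡sin(β/2)=0.336832, N=[1·120·2·24]^{1/2}=75.894664
k: max(0,(-1)−(-2))=1 … min(3+(-1),3−(-2))=2
  k=1: (−1)^0·75.8947/(24)·0.9416^5·0.3368^1 = +0.788250
  k=2: (−1)^1·75.8947/(12)·0.9416^3·0.3368^3 = -0.201753
d^3_{-2,-1}(0.6871) = +0.788250 -0.201753 = +0.586498
|D^3_{-2,-1}|² = |d^3_{-2,-1}(β)|² = (+0.586498)² = 0.343979 (the z-rotation phases have unit modulus)

P=0.3440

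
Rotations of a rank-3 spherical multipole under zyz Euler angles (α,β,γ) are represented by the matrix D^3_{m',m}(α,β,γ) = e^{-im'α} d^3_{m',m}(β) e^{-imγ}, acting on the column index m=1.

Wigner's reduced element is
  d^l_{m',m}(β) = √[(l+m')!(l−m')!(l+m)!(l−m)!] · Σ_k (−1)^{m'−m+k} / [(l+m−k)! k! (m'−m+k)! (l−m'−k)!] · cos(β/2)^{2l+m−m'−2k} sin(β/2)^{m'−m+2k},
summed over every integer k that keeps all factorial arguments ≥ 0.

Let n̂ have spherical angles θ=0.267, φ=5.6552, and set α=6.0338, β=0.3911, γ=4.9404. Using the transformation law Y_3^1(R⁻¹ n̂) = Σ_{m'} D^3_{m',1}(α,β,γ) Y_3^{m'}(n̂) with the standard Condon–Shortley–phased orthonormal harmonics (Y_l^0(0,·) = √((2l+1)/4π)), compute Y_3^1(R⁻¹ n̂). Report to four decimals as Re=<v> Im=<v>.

Need the full column D^3_{m',1} for m'=−3..3 at α=6.0338, β=0.3911, γ=4.9404.
cos(β/2)=0.980941, sin(β/2)=0.194306
d^3_{-3,1}: single k=4 term ⇒ +0.005312;  D = +0.004400+0.002976i
d^3_{-2,1}: k∈[3..4] ⇒ +0.043794 -0.000859 = +0.042935;  D = +0.028529+0.032086i
d^3_{-1,1}: k∈[2..4] ⇒ +0.209747 -0.010973 +0.000054 = +0.198828;  D = +0.091355+0.176598i
d^3_{0,1}: k∈[1..3] ⇒ +0.611352 -0.071961 +0.000941 = +0.540332;  D = +0.122137+0.526347i
d^3_{1,1}: k∈[0..2] ⇒ +0.890958 -0.279662 +0.008230 = +0.619525;  D = -0.013241+0.619384i
d^3_{2,1}: k∈[0..1] ⇒ -0.558085 +0.043794 = -0.514291;  D = +0.137554-0.495555i
d^3_{3,1}: single k=0 term ⇒ +0.135391;  D = -0.067290+0.117485i
Y_3^{m'}(θ=0.267,φ=5.6552) and Σ D·Y over m':
  (+0.0044+0.0030i)·(-0.0024+0.0073i)  (+0.0285+0.0321i)·(+0.0212+0.0652i)  (+0.0914+0.1766i)·(+0.2520+0.1829i)  (+0.1221+0.5263i)·(+0.5946+0.0000i)  (-0.0132+0.6194i)·(-0.2520+0.1829i)  (+0.1376-0.4956i)·(+0.0212-0.0652i)  (-0.0673+0.1175i)·(+0.0024+0.0073i)
Y_3^1(R⁻¹ n̂) = -0.078587+0.198545i

Re=-0.0786 Im=0.1985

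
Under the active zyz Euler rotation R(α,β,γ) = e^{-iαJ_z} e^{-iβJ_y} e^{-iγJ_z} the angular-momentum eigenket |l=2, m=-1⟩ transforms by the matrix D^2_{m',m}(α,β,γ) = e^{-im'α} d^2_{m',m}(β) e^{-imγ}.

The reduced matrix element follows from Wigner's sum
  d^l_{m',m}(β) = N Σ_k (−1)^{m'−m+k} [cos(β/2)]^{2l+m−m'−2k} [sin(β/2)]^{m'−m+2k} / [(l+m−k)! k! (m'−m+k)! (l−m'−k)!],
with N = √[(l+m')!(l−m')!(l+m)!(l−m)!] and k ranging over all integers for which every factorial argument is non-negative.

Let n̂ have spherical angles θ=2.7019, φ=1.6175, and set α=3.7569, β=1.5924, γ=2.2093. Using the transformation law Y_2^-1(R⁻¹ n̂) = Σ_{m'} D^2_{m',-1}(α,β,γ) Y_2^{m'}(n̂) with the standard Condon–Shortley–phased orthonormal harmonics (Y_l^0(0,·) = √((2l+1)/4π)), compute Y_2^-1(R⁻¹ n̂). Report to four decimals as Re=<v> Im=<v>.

Need the full column D^2_{m',-1} for m'=−2..2 at α=3.7569, β=1.5924, γ=2.2093.
cos(β/2)=0.699428, sin(β/2)=0.714703
d^2_{-2,-1}: single k=1 term ⇒ +0.489085;  D = -0.467482-0.143750i
d^2_{-1,-1}: k∈[0..1] ⇒ +0.239316 -0.749650 = -0.510334;  D = -0.484909+0.159073i
d^2_{0,-1}: k∈[0..1] ⇒ -0.599004 +0.625455 = +0.026451;  D = -0.015765+0.021240i
d^2_{1,-1}: k∈[0..1] ⇒ +0.749650 -0.260918 = +0.488732;  D = +0.011336-0.488601i
d^2_{2,-1}: single k=0 term ⇒ -0.510682;  D = -0.285019-0.423746i
Y_2^{m'}(θ=2.7019,φ=1.6175) and Σ D·Y over m':
  (-0.4675-0.1438i)·(-0.0697+0.0065i)  (-0.4849+0.1591i)·(+0.0139+0.2972i)  (-0.0158+0.0212i)·(+0.4593+0.0000i)  (+0.0113-0.4886i)·(-0.0139+0.2972i)  (-0.2850-0.4237i)·(-0.0697-0.0065i)
Y_2^-1(R⁻¹ n̂) = +0.134422-0.083658i

Re=0.1344 Im=-0.0837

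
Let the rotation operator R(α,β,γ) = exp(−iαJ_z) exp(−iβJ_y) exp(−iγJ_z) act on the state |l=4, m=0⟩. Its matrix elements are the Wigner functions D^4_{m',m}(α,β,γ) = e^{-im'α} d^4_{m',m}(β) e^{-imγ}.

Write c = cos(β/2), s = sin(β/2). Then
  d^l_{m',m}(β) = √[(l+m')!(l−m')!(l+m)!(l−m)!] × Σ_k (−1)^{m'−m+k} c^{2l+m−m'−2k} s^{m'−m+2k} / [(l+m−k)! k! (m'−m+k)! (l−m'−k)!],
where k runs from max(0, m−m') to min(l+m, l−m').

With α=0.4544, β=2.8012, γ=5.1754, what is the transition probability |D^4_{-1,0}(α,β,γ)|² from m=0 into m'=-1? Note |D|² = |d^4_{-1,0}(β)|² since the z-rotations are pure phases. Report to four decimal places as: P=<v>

P=0.3208

D^4_{-1,0}(0.4544,2.8012,5.1754) = e^{-i·-1·0.4544}·d^4_{-1,0}(2.8012)·e^{-i·0·5.1754}. Compute d first:
Half-angle: c=0.169376, s=0.985552. N=√(6·120·24·24)=643.987578
k: max(0,(0)−(-1))=1 … min(4+(0),4−(-1))=4
  k=1: (−1)^0·643.9876/(144)·0.1694^7·0.9856^1 = +0.000018
  k=2: (−1)^1·643.9876/(24)·0.1694^5·0.9856^3 = -0.003581
  k=3: (−1)^2·643.9876/(24)·0.1694^3·0.9856^5 = +0.121232
  k=4: (−1)^3·643.9876/(144)·0.1694^1·0.9856^7 = -0.684104
d^4_{-1,0}(2.8012) = +0.000018 -0.003581 +0.121232 -0.684104 = -0.566435
|D^4_{-1,0}|² = |d^4_{-1,0}(β)|² = (-0.566435)² = 0.320848 (the z-rotation phases have unit modulus)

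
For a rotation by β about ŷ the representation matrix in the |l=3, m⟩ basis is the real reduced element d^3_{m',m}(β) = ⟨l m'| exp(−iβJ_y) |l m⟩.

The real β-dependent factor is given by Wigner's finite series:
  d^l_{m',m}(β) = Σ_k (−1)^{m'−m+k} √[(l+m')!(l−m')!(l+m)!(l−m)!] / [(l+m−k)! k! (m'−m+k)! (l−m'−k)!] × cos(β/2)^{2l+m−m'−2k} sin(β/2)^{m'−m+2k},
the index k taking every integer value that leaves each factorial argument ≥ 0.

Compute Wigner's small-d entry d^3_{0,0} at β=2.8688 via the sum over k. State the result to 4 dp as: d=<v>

d=-0.7883

d^3_{0,0}(β=2.8688) via Wigner's sum:
c=cos(2.8688/2)=0.135974, s=sin(2.8688/2)=0.990712; N=√[6·6·6·6]=36.000000
k: max(0,(0)−(0))=0 … min(3+(0),3−(0))=3
  k=0: (−1)^0·36.0000/(36)·0.1360^6·0.9907^0 = +0.000006
  k=1: (−1)^1·36.0000/(4)·0.1360^4·0.9907^2 = -0.003020
  k=2: (−1)^2·36.0000/(4)·0.1360^2·0.9907^4 = +0.160304
  k=3: (−1)^3·36.0000/(36)·0.1360^0·0.9907^6 = -0.945553
d^3_{0,0}(2.8688) = +0.000006 -0.003020 +0.160304 -0.945553 = -0.788262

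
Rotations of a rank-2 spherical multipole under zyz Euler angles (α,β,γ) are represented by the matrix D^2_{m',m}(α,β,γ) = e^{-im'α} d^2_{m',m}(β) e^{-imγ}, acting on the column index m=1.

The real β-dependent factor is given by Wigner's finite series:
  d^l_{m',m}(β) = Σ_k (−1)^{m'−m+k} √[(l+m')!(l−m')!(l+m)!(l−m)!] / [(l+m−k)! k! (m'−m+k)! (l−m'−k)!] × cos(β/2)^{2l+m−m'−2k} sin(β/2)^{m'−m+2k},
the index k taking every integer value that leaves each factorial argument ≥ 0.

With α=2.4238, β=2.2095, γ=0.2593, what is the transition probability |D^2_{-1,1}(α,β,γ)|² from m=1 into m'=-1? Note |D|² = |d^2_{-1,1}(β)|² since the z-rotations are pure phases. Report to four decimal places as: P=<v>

P=0.0236

Split into d^2_{-1,1}(β=2.2095) × two z-phases.
With c≡cos(β/2)=0.449358 and s≡sin(β/2)=0.893352, N=[1·6·6·1]^{1/2}=6.000000
Admissible k: 2..3 (factorial args all ≥0)
  k=2: (−1)^0·6.0000/(2)·0.4494^2·0.8934^2 = +0.483449
  k=3: (−1)^1·6.0000/(6)·0.4494^0·0.8934^4 = -0.636928
d^2_{-1,1}(2.2095) = +0.483449 -0.636928 = -0.153479
|D^2_{-1,1}|² = |d^2_{-1,1}(β)|² = (-0.153479)² = 0.023556 (the z-rotation phases have unit modulus)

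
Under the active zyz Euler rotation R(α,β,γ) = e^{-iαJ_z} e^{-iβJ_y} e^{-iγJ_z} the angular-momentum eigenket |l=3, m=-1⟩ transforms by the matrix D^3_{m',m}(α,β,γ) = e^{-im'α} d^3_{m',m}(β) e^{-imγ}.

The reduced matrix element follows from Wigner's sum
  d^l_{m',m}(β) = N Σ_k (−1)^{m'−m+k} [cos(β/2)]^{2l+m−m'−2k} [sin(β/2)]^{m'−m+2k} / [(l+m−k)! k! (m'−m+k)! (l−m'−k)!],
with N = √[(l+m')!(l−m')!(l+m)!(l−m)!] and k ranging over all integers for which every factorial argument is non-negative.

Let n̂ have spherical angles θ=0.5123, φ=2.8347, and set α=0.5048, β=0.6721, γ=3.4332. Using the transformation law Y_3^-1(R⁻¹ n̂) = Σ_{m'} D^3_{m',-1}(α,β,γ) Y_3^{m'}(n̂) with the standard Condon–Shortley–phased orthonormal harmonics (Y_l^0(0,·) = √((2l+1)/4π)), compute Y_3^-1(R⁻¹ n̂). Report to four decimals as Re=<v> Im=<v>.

Re=0.0247 Im=0.0211

Need the full column D^3_{m',-1} for m'=−3..3 at α=0.5048, β=0.6721, γ=3.4332.
cos(β/2)=0.944065, sin(β/2)=0.329761
d^3_{-3,-1}: single k=2 term ⇒ +0.334542;  D = +0.077964-0.325330i
d^3_{-2,-1}: k∈[1..2] ⇒ +0.782001 -0.190823 = +0.591178;  D = -0.157451-0.569825i
d^3_{-1,-1}: k∈[0..2] ⇒ +0.707962 -0.691026 +0.063234 = +0.080170;  D = -0.056061-0.057310i
d^3_{0,-1}: k∈[0..2] ⇒ -0.856639 +0.313555 -0.012752 = -0.555837;  D = +0.532371+0.159799i
d^3_{1,-1}: k∈[0..2] ⇒ +0.518269 -0.084312 +0.001286 = +0.435244;  D = -0.425390+0.092089i
d^3_{2,-1}: k∈[0..1] ⇒ -0.190823 +0.011641 = -0.179182;  D = +0.134947-0.117879i
d^3_{3,-1}: single k=0 term ⇒ +0.040817;  D = -0.013920+0.038371i
Y_3^{m'}(θ=0.5123,φ=2.8347) and Σ D·Y over m':
  (+0.0780-0.3253i)·(-0.0297-0.0391i)  (-0.1575-0.5698i)·(+0.1750+0.1233i)  (-0.0561-0.0573i)·(-0.4226-0.1339i)  (+0.5324+0.1598i)·(+0.2598+0.0000i)  (-0.4254+0.0921i)·(+0.4226-0.1339i)  (+0.1349-0.1179i)·(+0.1750-0.1233i)  (-0.0139+0.0384i)·(+0.0297-0.0391i)
Y_3^-1(R⁻¹ n̂) = +0.024676+0.021072i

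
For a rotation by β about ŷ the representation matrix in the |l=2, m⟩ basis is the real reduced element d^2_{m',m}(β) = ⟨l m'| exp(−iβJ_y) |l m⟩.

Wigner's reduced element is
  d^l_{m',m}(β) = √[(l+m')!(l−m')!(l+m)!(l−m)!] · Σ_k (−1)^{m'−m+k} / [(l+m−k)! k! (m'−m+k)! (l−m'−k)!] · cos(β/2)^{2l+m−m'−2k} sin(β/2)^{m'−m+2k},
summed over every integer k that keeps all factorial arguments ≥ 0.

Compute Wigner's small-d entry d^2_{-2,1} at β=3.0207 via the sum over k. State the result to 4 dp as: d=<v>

d=0.1202

d^2_{-2,1}(β=3.0207) via Wigner's sum:
With c≡cos(β/2)=0.060410 and s≡sin(β/2)=0.998174, N=[1·24·6·1]^{1/2}=12.000000
The bounds max(0,m−m')=3 and min(l+m,l−m')=3 give 1 term
  k=3: (−1)^0·12.0000/(6)·0.0604^1·0.9982^3 = +0.120158
d^2_{-2,1}(3.0207) = +0.120158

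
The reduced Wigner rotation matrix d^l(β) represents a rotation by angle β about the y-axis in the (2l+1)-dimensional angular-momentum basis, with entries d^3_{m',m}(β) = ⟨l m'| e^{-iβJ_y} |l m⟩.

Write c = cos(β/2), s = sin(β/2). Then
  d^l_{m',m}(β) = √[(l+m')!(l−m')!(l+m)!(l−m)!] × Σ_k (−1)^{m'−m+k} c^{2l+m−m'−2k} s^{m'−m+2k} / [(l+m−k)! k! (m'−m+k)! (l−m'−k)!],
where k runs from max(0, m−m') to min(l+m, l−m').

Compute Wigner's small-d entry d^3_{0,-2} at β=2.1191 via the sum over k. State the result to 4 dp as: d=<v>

d^3_{0,-2}(β=2.1191) via Wigner's sum:
With c≡cos(β/2)=0.489265 and s≡sin(β/2)=0.872135, N=[6·6·1·120]^{1/2}=65.726707
k: max(0,(-2)−(0))=0 … min(3+(-2),3−(0))=1
  k=0: (−1)^2·65.7267/(12)·0.4893^4·0.8721^2 = +0.238728
  k=1: (−1)^3·65.7267/(12)·0.4893^2·0.8721^4 = -0.758549
d^3_{0,-2}(2.1191) = +0.238728 -0.758549 = -0.519821

d=-0.5198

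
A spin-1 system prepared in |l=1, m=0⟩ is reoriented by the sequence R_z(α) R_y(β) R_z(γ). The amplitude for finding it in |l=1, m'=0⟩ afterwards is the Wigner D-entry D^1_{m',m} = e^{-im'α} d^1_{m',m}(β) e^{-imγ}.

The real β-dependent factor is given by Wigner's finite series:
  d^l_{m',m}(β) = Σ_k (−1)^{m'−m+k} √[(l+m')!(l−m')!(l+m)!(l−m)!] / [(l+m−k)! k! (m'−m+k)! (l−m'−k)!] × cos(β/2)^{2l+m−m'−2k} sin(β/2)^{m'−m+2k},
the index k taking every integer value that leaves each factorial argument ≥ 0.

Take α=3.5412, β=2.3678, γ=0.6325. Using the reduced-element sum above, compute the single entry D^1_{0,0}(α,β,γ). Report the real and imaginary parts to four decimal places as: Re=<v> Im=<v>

Re=-0.7153 Im=0.0000

D^1_{0,0}(3.5412,2.3678,0.6325) = e^{-i·0·3.5412}·d^1_{0,0}(2.3678)·e^{-i·0·0.6325}. Compute d first:
c=cos(2.3678/2)=0.377316, s=sin(2.3678/2)=0.926085; N=√[1·1·1·1]=1.000000
Admissible k: 0..1 (factorial args all ≥0)
  k=0: (−1)^0·1.0000/(1)·0.3773^2·0.9261^0 = +0.142367
  k=1: (−1)^1·1.0000/(1)·0.3773^0·0.9261^2 = -0.857633
d^1_{0,0}(2.3678) = +0.142367 -0.857633 = -0.715265
Phases: e^{-i·(0)·3.5412}=+1.000000+0.000000i, e^{-i·(0)·0.6325}=+1.000000+0.000000i ⇒ D=-0.715265+0.000000i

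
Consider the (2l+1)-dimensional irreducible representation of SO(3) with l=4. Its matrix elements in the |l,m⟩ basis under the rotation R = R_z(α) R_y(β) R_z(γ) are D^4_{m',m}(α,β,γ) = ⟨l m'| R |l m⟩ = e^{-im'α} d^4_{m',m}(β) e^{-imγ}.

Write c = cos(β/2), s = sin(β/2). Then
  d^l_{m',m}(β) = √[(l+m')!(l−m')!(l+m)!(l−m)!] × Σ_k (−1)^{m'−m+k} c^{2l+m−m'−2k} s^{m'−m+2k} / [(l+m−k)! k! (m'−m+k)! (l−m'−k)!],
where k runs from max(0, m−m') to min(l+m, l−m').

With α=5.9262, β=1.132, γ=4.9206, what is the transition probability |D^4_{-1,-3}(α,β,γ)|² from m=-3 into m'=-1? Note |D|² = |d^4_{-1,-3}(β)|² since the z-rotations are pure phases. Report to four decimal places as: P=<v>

D^4_{-1,-3}(5.9262,1.132,4.9206) = e^{-i·-1·5.9262}·d^4_{-1,-3}(1.132)·e^{-i·-3·4.9206}. Compute d first:
With c≡cos(β/2)=0.844053 and s≡sin(β/2)=0.536260, N=[6·120·1·5040]^{1/2}=1904.940944
Admissible k: 0..1 (factorial args all ≥0)
  k=0: (−1)^2·1904.9409/(240)·0.8441^6·0.5363^2 = +0.825351
  k=1: (−1)^3·1904.9409/(144)·0.8441^4·0.5363^4 = -0.555264
d^4_{-1,-3}(1.132) = +0.825351 -0.555264 = +0.270087
|D^4_{-1,-3}|² = |d^4_{-1,-3}(β)|² = (+0.270087)² = 0.072947 (the z-rotation phases have unit modulus)

P=0.0729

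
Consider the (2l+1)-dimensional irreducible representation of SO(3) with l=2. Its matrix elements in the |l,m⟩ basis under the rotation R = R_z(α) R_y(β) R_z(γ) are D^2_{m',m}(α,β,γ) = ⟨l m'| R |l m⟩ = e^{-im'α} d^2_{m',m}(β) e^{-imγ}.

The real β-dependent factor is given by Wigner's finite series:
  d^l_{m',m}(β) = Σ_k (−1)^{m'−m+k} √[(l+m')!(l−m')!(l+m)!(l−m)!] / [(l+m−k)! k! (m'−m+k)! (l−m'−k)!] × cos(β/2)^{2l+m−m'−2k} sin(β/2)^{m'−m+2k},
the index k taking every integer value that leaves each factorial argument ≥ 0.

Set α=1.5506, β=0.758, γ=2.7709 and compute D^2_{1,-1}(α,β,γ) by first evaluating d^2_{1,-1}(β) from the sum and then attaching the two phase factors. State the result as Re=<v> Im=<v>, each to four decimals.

D^2_{1,-1}(1.5506,0.758,2.7709) = e^{-i·1·1.5506}·d^2_{1,-1}(0.758)·e^{-i·-1·2.7709}. Compute d first:
Half-angle: c=0.929035, s=0.369992. N=√(6·1·1·6)=6.000000
k∈{0,1} keeps every argument non-negative
  k=0: (−1)^2·6.0000/(2)·0.9290^2·0.3700^2 = +0.354462
  k=1: (−1)^3·6.0000/(6)·0.9290^0·0.3700^4 = -0.018740
d^2_{1,-1}(0.758) = +0.354462 -0.018740 = +0.335722
D = (+0.020195-0.999796i)·(+0.335722)·(-0.932077+0.362261i) = +0.115275+0.315311i

Re=0.1153 Im=0.3153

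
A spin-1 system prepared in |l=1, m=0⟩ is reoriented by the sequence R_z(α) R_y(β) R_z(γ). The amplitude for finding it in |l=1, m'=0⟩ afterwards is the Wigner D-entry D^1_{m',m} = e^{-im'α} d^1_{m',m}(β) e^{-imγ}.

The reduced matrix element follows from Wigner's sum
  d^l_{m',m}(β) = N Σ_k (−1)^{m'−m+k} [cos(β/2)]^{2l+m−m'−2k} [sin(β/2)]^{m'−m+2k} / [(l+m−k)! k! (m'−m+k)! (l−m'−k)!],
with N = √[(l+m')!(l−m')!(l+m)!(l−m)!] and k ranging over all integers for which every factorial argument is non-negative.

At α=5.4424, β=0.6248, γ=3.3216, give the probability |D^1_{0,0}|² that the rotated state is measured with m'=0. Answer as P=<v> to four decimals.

P=0.6579

Split into d^1_{0,0}(β=0.6248) × two z-phases.
Half-angle: c=0.951599, s=0.307343. N=√(1·1·1·1)=1.000000
The bounds max(0,m−m')=0 and min(l+m,l−m')=1 give 2 terms
  k=0: (−1)^0·1.0000/(1)·0.9516^2·0.3073^0 = +0.905540
  k=1: (−1)^1·1.0000/(1)·0.9516^0·0.3073^2 = -0.094460
d^1_{0,0}(0.6248) = +0.905540 -0.094460 = +0.811080
|D^1_{0,0}|² = |d^1_{0,0}(β)|² = (+0.811080)² = 0.657851 (the z-rotation phases have unit modulus)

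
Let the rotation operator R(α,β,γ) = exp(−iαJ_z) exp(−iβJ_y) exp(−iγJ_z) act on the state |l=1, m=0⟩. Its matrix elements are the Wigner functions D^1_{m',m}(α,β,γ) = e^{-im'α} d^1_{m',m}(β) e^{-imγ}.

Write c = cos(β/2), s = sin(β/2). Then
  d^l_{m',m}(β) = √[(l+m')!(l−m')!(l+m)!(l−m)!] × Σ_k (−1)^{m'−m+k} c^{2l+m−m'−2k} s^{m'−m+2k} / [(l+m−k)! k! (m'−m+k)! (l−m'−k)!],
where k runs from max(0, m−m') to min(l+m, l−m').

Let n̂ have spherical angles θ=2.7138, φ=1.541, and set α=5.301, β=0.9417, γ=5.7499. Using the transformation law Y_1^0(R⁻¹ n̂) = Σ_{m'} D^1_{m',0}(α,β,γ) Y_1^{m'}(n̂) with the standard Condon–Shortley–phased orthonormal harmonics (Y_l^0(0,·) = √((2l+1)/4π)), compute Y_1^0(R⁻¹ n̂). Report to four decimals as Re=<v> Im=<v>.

Re=-0.3951 Im=0.0000

Need the full column D^1_{m',0} for m'=−1..1 at α=5.301, β=0.9417, γ=5.7499.
cos(β/2)=0.891183, sin(β/2)=0.453644
d^1_{-1,0}: single k=1 term ⇒ +0.571738;  D = +0.317433-0.475522i
d^1_{0,0}: k∈[0..1] ⇒ +0.794207 -0.205793 = +0.588414;  D = +0.588414+0.000000i
d^1_{1,0}: single k=0 term ⇒ -0.571738;  D = -0.317433-0.475522i
Y_1^{m'}(θ=2.7138,φ=1.541) and Σ D·Y over m':
  (+0.3174-0.4755i)·(+0.0043-0.1433i)  (+0.5884+0.0000i)·(-0.4446+0.0000i)  (-0.3174-0.4755i)·(-0.0043-0.1433i)
Y_1^0(R⁻¹ n̂) = -0.395137+0.000000i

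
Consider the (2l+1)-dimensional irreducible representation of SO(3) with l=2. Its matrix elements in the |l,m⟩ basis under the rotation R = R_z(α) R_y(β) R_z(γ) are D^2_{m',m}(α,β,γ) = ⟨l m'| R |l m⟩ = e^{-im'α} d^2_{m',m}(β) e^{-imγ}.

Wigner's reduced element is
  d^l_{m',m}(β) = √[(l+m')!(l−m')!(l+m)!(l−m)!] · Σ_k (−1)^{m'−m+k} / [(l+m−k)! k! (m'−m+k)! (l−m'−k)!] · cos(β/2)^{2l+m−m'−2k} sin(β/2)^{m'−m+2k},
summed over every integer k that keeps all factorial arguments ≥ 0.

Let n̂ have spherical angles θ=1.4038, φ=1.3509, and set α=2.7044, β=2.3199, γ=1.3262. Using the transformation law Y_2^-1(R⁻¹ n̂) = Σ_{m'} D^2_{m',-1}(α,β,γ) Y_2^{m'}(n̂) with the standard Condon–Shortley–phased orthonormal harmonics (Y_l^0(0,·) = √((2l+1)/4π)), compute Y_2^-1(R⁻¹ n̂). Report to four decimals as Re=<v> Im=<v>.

Re=-0.0328 Im=-0.0008

Need the full column D^2_{m',-1} for m'=−2..2 at α=2.7044, β=2.3199, γ=1.3262.
cos(β/2)=0.399385, sin(β/2)=0.916783
d^2_{-2,-1}: single k=1 term ⇒ +0.116808;  D = +0.105087+0.050998i
d^2_{-1,-1}: k∈[0..1] ⇒ +0.025443 -0.402197 = -0.376754;  D = +0.237424+0.292529i
d^2_{0,-1}: k∈[0..1] ⇒ -0.143060 +0.753820 = +0.610760;  D = +0.147904+0.592581i
d^2_{1,-1}: k∈[0..1] ⇒ +0.402197 -0.706426 = -0.304229;  D = -0.058232+0.298604i
d^2_{2,-1}: single k=0 term ⇒ -0.615491;  D = +0.362509-0.497411i
Y_2^{m'}(θ=1.4038,φ=1.3509) and Σ D·Y over m':
  (+0.1051+0.0510i)·(-0.3399-0.1599i)  (+0.2374+0.2925i)·(+0.0276-0.1236i)  (+0.1479+0.5926i)·(-0.2892+0.0000i)  (-0.0582+0.2986i)·(-0.0276-0.1236i)  (+0.3625-0.4974i)·(-0.3399+0.1599i)
Y_2^-1(R⁻¹ n̂) = -0.032783-0.000833i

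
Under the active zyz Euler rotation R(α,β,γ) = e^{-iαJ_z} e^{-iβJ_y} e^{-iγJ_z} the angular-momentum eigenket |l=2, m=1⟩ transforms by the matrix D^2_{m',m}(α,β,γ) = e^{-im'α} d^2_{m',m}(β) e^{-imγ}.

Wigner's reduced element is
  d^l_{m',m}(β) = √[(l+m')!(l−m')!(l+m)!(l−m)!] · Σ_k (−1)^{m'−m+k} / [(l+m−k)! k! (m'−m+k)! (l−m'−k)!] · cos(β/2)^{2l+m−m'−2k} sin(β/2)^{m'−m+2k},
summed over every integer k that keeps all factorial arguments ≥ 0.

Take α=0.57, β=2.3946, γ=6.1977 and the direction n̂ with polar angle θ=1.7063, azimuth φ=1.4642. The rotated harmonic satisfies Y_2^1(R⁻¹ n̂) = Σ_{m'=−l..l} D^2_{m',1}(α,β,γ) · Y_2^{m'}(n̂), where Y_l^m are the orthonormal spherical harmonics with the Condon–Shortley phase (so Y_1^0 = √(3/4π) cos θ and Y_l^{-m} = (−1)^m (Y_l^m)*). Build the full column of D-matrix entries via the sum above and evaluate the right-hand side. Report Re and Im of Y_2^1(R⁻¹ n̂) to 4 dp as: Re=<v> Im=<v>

Need the full column D^2_{m',1} for m'=−2..2 at α=0.57, β=2.3946, γ=6.1977.
cos(β/2)=0.364873, sin(β/2)=0.931057
d^2_{-2,1}: single k=3 term ⇒ +0.588980;  D = +0.199364+0.554213i
d^2_{-1,1}: k∈[2..3] ⇒ +0.346224 -0.751460 = -0.405235;  D = -0.321251-0.247009i
d^2_{0,1}: k∈[1..2] ⇒ +0.110784 -0.721351 = -0.610567;  D = -0.608337-0.052131i
d^2_{1,1}: k∈[0..1] ⇒ +0.017724 -0.346224 = -0.328500;  D = -0.290690+0.153008i
d^2_{2,1}: single k=0 term ⇒ -0.090455;  D = -0.044653+0.078665i
Y_2^{m'}(θ=1.7063,φ=1.4642) and Σ D·Y over m':
  (+0.1994+0.5542i)·(-0.3706-0.0802i)  (-0.3213-0.2470i)·(-0.0110+0.1028i)  (-0.6083-0.0521i)·(-0.2981+0.0000i)  (-0.2907+0.1530i)·(+0.0110+0.1028i)  (-0.0447+0.0787i)·(-0.3706+0.0802i)
Y_2^1(R⁻¹ n̂) = +0.172176-0.297126i

Re=0.1722 Im=-0.2971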